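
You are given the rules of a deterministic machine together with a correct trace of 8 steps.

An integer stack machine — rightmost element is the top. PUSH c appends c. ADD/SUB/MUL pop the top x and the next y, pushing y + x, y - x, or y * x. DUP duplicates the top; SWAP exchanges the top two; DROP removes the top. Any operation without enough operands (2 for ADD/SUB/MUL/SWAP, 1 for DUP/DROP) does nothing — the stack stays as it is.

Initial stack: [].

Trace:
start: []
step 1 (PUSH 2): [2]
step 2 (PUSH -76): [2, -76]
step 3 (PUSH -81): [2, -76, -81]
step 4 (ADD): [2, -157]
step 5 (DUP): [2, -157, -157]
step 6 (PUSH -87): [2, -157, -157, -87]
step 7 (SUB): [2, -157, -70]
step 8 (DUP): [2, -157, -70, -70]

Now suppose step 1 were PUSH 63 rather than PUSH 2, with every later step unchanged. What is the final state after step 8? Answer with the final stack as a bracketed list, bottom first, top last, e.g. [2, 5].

(re-executing from step 1 with the substitution; state before step 1: [])
step 1 (PUSH 63): [63]
step 2 (PUSH -76): [63, -76]
step 3 (PUSH -81): [63, -76, -81]
step 4 (ADD): [63, -157]
step 5 (DUP): [63, -157, -157]
step 6 (PUSH -87): [63, -157, -157, -87]
step 7 (SUB): [63, -157, -70]
step 8 (DUP): [63, -157, -70, -70]

[63, -157, -70, -70]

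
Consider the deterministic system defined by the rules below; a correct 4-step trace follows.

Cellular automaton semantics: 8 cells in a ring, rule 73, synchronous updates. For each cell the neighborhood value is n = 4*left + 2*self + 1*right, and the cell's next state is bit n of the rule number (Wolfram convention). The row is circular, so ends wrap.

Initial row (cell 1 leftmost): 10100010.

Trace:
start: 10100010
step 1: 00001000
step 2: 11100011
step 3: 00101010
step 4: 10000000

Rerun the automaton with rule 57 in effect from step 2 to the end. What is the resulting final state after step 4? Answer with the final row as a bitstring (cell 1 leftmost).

(re-executing steps 2..4 under rule 57; state before step 2: 00001000)
step 2: 11100111
step 3: 00010100
step 4: 11001011

11001011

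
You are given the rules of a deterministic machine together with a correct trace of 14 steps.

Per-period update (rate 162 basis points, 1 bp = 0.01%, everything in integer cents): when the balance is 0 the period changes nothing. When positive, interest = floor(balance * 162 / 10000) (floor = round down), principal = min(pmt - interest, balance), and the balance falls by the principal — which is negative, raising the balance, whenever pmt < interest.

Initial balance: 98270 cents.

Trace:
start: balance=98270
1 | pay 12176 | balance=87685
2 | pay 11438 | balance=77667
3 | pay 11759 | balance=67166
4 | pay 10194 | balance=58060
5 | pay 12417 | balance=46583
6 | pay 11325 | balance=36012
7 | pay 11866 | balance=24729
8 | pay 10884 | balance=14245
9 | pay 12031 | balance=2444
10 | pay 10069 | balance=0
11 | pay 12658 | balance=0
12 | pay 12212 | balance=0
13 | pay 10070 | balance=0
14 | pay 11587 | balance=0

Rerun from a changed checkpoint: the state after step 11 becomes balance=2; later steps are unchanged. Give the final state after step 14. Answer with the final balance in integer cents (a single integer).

state after step 11 := balance=2
12 | pay 12212 | balance=0
13 | pay 10070 | balance=0
14 | pay 11587 | balance=0

0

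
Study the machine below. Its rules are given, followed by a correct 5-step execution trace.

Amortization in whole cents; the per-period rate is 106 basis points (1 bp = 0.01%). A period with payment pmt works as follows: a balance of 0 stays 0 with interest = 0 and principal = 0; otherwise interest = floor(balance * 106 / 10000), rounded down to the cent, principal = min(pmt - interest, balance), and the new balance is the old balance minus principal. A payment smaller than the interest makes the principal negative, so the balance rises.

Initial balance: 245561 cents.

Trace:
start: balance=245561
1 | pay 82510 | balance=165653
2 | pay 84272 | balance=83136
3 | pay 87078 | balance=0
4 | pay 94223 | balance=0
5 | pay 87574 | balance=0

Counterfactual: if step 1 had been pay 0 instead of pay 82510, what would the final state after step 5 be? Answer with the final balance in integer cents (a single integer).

0

(re-executing from step 1 with the substitution; state before step 1: balance=245561)
1 | pay 0 | balance=248163
2 | pay 84272 | balance=166521
3 | pay 87078 | balance=81208
4 | pay 94223 | balance=0
5 | pay 87574 | balance=0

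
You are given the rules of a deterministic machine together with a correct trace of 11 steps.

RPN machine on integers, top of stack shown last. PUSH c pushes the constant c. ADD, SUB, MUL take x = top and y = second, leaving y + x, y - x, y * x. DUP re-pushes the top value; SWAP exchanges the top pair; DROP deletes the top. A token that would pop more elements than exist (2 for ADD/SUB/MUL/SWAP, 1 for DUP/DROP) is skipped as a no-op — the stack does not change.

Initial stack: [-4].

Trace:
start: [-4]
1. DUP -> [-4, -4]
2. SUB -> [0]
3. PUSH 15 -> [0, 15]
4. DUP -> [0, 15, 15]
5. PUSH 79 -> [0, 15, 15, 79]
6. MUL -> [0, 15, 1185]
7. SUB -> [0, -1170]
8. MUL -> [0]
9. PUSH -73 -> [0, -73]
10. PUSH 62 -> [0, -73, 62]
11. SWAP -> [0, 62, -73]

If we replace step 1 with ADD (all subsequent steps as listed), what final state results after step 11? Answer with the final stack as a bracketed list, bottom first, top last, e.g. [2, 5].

(re-executing from step 1 with the substitution; state before step 1: [-4])
1. ADD -> [-4]
2. SUB -> [-4]
3. PUSH 15 -> [-4, 15]
4. DUP -> [-4, 15, 15]
5. PUSH 79 -> [-4, 15, 15, 79]
6. MUL -> [-4, 15, 1185]
7. SUB -> [-4, -1170]
8. MUL -> [4680]
9. PUSH -73 -> [4680, -73]
10. PUSH 62 -> [4680, -73, 62]
11. SWAP -> [4680, 62, -73]

[4680, 62, -73]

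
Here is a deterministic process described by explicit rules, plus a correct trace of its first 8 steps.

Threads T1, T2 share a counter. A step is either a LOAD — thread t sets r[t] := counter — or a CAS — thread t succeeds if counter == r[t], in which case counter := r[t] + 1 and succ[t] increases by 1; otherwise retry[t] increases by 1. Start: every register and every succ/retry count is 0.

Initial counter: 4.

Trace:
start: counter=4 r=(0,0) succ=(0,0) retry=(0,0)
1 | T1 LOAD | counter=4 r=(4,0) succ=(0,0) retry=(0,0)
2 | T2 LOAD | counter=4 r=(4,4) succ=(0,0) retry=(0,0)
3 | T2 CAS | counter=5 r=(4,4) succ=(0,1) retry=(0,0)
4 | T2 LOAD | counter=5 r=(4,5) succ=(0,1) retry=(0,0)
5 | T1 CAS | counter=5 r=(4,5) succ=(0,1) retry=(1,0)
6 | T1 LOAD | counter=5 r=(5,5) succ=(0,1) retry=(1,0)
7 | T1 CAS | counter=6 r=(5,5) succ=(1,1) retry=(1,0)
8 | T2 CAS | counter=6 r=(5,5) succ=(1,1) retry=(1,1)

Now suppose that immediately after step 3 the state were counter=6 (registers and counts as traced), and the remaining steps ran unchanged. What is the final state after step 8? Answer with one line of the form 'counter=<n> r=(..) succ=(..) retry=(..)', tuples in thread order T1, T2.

counter=7 r=(6,6) succ=(1,1) retry=(1,1)

state after step 3 := counter=6 r=(4,4) succ=(0,1) retry=(0,0)
4 | T2 LOAD | counter=6 r=(4,6) succ=(0,1) retry=(0,0)
5 | T1 CAS | counter=6 r=(4,6) succ=(0,1) retry=(1,0)
6 | T1 LOAD | counter=6 r=(6,6) succ=(0,1) retry=(1,0)
7 | T1 CAS | counter=7 r=(6,6) succ=(1,1) retry=(1,0)
8 | T2 CAS | counter=7 r=(6,6) succ=(1,1) retry=(1,1)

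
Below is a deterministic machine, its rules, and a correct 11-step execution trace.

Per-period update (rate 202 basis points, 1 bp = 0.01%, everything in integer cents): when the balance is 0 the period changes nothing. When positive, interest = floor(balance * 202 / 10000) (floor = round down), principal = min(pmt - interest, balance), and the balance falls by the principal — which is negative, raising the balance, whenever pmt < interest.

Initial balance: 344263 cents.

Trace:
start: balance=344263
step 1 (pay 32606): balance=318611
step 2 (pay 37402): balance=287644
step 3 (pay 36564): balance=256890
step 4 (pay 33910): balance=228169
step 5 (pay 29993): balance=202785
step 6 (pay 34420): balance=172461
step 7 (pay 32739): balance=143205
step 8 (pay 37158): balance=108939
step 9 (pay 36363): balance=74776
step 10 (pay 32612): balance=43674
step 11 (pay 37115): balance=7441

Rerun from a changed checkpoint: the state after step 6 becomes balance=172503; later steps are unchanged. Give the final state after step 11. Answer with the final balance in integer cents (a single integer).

state after step 6 := balance=172503
step 7 (pay 32739): balance=143248
step 8 (pay 37158): balance=108983
step 9 (pay 36363): balance=74821
step 10 (pay 32612): balance=43720
step 11 (pay 37115): balance=7488

7488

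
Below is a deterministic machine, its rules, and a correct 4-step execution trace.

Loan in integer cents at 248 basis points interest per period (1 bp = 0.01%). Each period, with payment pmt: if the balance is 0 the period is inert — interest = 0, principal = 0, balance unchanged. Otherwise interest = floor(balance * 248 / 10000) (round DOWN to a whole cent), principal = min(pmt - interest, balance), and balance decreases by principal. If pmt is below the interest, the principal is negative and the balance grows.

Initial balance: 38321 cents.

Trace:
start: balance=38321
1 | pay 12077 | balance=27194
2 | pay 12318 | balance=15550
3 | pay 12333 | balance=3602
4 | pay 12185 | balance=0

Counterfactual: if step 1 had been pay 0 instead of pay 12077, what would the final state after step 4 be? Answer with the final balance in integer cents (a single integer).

(re-executing from step 1 with the substitution; state before step 1: balance=38321)
1 | pay 0 | balance=39271
2 | pay 12318 | balance=27926
3 | pay 12333 | balance=16285
4 | pay 12185 | balance=4503

4503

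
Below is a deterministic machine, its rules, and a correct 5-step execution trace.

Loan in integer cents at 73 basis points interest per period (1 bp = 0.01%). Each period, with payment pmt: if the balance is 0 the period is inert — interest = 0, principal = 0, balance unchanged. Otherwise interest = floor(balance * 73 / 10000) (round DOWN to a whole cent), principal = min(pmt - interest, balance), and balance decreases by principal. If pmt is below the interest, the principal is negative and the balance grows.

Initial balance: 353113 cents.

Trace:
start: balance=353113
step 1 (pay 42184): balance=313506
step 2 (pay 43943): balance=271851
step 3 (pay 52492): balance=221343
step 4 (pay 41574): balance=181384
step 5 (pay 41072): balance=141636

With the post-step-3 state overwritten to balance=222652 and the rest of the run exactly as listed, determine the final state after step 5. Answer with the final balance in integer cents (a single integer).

142964

state after step 3 := balance=222652
step 4 (pay 41574): balance=182703
step 5 (pay 41072): balance=142964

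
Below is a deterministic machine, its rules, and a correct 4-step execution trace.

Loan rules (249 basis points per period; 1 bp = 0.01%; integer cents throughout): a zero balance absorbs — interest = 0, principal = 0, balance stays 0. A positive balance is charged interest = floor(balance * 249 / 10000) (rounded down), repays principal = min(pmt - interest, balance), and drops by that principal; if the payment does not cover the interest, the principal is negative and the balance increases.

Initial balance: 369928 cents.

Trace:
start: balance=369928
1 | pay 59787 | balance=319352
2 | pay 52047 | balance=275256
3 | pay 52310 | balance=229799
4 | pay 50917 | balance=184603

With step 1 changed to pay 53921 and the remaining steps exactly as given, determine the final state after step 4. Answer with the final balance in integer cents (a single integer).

(re-executing from step 1 with the substitution; state before step 1: balance=369928)
1 | pay 53921 | balance=325218
2 | pay 52047 | balance=281268
3 | pay 52310 | balance=235961
4 | pay 50917 | balance=190919

190919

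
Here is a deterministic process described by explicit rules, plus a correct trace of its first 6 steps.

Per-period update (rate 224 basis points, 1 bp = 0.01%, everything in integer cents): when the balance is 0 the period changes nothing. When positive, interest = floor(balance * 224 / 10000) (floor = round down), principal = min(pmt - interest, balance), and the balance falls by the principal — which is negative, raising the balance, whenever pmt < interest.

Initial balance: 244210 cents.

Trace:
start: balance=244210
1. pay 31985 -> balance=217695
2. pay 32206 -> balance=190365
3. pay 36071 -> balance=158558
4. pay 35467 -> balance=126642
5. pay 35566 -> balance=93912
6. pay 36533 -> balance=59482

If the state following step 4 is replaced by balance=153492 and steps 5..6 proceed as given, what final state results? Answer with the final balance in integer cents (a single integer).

state after step 4 := balance=153492
5. pay 35566 -> balance=121364
6. pay 36533 -> balance=87549

87549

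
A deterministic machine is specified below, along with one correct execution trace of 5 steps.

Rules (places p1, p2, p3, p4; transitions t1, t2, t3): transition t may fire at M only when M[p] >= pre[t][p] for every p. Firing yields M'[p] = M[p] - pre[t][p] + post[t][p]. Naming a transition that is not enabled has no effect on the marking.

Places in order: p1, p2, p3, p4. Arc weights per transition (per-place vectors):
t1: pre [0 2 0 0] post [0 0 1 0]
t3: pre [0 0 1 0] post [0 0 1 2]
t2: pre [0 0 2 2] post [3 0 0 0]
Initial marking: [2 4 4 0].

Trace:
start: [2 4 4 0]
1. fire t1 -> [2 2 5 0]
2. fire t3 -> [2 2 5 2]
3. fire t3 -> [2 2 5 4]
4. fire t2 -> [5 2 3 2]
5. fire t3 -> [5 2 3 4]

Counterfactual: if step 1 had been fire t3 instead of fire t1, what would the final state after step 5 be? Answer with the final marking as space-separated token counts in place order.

(re-executing from step 1 with the substitution; state before step 1: [2 4 4 0])
1. fire t3 -> [2 4 4 2]
2. fire t3 -> [2 4 4 4]
3. fire t3 -> [2 4 4 6]
4. fire t2 -> [5 4 2 4]
5. fire t3 -> [5 4 2 6]

5 4 2 6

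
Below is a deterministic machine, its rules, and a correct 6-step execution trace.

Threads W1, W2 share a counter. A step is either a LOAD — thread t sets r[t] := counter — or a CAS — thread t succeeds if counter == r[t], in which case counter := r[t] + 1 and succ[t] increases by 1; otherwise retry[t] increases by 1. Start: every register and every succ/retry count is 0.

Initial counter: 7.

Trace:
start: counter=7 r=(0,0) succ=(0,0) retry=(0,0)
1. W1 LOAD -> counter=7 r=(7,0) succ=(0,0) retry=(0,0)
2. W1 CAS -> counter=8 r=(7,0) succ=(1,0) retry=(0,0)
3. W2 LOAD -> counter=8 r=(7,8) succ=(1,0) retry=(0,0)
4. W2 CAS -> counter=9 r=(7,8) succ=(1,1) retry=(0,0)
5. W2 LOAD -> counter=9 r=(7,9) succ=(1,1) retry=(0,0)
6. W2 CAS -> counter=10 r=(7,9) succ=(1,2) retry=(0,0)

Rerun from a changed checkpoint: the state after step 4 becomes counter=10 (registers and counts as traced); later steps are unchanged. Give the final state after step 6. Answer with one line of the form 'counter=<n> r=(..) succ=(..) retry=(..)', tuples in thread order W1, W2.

counter=11 r=(7,10) succ=(1,2) retry=(0,0)

state after step 4 := counter=10 r=(7,8) succ=(1,1) retry=(0,0)
5. W2 LOAD -> counter=10 r=(7,10) succ=(1,1) retry=(0,0)
6. W2 CAS -> counter=11 r=(7,10) succ=(1,2) retry=(0,0)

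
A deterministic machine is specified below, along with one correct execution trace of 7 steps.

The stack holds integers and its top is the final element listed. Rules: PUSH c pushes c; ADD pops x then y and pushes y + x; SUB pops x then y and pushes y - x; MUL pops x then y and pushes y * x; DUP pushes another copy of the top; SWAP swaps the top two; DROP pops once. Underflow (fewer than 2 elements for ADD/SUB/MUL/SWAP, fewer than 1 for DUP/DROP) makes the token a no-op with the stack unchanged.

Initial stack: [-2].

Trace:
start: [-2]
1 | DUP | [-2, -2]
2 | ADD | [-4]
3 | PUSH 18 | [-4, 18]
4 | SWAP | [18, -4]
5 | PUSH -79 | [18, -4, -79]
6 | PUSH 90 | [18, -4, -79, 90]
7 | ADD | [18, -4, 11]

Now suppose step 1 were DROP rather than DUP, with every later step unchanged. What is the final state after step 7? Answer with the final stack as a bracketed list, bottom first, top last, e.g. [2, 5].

(re-executing from step 1 with the substitution; state before step 1: [-2])
1 | DROP | []
2 | ADD | []
3 | PUSH 18 | [18]
4 | SWAP | [18]
5 | PUSH -79 | [18, -79]
6 | PUSH 90 | [18, -79, 90]
7 | ADD | [18, 11]

[18, 11]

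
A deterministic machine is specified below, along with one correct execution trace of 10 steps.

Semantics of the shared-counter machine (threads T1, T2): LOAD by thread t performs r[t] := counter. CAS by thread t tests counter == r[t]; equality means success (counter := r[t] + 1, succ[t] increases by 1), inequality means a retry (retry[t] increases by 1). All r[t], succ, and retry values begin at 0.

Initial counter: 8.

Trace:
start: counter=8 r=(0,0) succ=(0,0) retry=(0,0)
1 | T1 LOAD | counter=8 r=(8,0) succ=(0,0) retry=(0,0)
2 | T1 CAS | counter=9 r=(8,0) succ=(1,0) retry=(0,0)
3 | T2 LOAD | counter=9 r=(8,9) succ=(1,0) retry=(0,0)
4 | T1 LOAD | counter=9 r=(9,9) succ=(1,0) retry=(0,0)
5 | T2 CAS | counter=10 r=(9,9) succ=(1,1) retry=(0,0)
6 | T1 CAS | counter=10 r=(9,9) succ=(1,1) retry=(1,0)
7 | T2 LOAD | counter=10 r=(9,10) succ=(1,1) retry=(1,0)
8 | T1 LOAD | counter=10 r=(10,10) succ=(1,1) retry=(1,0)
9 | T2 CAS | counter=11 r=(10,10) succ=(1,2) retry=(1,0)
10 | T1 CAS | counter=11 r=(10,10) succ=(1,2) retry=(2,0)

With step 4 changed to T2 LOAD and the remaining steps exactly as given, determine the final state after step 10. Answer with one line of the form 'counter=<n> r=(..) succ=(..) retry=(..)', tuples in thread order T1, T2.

(re-executing from step 4 with the substitution; state before step 4: counter=9 r=(8,9) succ=(1,0) retry=(0,0))
4 | T2 LOAD | counter=9 r=(8,9) succ=(1,0) retry=(0,0)
5 | T2 CAS | counter=10 r=(8,9) succ=(1,1) retry=(0,0)
6 | T1 CAS | counter=10 r=(8,9) succ=(1,1) retry=(1,0)
7 | T2 LOAD | counter=10 r=(8,10) succ=(1,1) retry=(1,0)
8 | T1 LOAD | counter=10 r=(10,10) succ=(1,1) retry=(1,0)
9 | T2 CAS | counter=11 r=(10,10) succ=(1,2) retry=(1,0)
10 | T1 CAS | counter=11 r=(10,10) succ=(1,2) retry=(2,0)

counter=11 r=(10,10) succ=(1,2) retry=(2,0)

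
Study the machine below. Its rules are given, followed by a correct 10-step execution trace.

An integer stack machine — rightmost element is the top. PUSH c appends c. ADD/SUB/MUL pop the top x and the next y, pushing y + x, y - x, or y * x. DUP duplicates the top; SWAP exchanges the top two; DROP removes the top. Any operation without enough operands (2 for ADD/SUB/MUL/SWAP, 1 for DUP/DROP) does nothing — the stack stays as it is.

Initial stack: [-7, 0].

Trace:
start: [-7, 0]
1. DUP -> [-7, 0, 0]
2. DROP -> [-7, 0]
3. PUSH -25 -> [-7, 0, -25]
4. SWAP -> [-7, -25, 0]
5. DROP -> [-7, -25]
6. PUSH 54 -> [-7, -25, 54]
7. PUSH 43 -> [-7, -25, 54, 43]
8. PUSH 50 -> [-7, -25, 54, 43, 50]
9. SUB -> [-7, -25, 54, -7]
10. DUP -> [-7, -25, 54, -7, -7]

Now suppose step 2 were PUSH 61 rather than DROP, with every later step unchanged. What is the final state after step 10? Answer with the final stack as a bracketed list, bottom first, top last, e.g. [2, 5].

(re-executing from step 2 with the substitution; state before step 2: [-7, 0, 0])
2. PUSH 61 -> [-7, 0, 0, 61]
3. PUSH -25 -> [-7, 0, 0, 61, -25]
4. SWAP -> [-7, 0, 0, -25, 61]
5. DROP -> [-7, 0, 0, -25]
6. PUSH 54 -> [-7, 0, 0, -25, 54]
7. PUSH 43 -> [-7, 0, 0, -25, 54, 43]
8. PUSH 50 -> [-7, 0, 0, -25, 54, 43, 50]
9. SUB -> [-7, 0, 0, -25, 54, -7]
10. DUP -> [-7, 0, 0, -25, 54, -7, -7]

[-7, 0, 0, -25, 54, -7, -7]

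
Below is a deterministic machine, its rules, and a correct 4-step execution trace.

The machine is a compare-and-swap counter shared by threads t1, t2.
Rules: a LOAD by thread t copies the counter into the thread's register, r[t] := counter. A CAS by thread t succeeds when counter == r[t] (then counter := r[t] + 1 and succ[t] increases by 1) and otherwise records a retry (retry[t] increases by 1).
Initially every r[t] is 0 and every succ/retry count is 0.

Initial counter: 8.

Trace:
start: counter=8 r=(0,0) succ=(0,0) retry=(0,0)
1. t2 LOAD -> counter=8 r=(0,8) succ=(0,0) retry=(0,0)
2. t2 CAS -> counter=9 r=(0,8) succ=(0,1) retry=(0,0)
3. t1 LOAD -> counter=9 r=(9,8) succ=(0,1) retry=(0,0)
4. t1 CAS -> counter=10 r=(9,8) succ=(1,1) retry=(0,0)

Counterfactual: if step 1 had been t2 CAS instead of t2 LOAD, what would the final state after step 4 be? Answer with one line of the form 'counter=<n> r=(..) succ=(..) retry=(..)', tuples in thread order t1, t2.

counter=9 r=(8,0) succ=(1,0) retry=(0,2)

(re-executing from step 1 with the substitution; state before step 1: counter=8 r=(0,0) succ=(0,0) retry=(0,0))
1. t2 CAS -> counter=8 r=(0,0) succ=(0,0) retry=(0,1)
2. t2 CAS -> counter=8 r=(0,0) succ=(0,0) retry=(0,2)
3. t1 LOAD -> counter=8 r=(8,0) succ=(0,0) retry=(0,2)
4. t1 CAS -> counter=9 r=(8,0) succ=(1,0) retry=(0,2)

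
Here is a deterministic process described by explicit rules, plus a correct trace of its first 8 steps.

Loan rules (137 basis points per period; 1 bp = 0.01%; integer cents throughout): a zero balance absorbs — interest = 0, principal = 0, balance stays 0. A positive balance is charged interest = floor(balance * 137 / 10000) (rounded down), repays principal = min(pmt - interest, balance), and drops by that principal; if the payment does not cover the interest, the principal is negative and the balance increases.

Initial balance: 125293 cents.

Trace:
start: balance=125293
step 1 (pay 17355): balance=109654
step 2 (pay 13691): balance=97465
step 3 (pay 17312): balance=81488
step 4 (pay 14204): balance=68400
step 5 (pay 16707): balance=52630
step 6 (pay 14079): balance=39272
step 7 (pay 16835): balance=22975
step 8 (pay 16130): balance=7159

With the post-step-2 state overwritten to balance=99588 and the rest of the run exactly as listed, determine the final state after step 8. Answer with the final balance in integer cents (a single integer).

9460

state after step 2 := balance=99588
step 3 (pay 17312): balance=83640
step 4 (pay 14204): balance=70581
step 5 (pay 16707): balance=54840
step 6 (pay 14079): balance=41512
step 7 (pay 16835): balance=25245
step 8 (pay 16130): balance=9460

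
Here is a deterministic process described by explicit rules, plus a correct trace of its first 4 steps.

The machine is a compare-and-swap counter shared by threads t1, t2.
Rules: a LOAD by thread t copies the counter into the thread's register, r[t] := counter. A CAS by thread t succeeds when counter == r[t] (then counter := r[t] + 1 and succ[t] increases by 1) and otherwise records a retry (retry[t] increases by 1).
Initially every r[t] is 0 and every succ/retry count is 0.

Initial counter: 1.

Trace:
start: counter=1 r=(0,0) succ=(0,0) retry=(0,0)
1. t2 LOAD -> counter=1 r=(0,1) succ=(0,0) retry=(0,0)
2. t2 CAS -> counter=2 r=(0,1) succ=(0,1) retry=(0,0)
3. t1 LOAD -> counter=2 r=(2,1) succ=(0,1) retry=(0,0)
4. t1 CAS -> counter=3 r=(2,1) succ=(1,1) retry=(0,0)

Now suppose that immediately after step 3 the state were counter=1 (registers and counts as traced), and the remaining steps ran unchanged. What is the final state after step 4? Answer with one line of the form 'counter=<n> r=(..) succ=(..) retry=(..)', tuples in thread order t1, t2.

state after step 3 := counter=1 r=(2,1) succ=(0,1) retry=(0,0)
4. t1 CAS -> counter=1 r=(2,1) succ=(0,1) retry=(1,0)

counter=1 r=(2,1) succ=(0,1) retry=(1,0)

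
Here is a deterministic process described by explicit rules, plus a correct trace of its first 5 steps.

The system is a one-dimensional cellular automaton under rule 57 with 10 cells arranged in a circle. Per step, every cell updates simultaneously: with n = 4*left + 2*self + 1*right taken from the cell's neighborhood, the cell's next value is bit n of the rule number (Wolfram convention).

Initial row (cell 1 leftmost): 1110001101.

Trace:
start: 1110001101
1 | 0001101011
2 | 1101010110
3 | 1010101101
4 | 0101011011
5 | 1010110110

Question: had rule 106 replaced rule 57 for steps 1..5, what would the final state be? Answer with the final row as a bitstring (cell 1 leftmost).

0111101010

(re-executing steps 1..5 under rule 106; state before step 1: 1110001101)
1 | 0010011111
2 | 0100110001
3 | 1001110010
4 | 0011010101
5 | 0111101010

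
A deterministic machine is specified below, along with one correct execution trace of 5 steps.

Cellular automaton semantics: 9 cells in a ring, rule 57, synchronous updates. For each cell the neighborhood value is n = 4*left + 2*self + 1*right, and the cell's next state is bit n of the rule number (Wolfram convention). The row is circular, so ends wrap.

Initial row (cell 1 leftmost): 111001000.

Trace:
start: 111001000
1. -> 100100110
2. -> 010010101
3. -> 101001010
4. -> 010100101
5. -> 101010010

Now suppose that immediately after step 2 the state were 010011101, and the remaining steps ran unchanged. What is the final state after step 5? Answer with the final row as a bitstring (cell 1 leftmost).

state after step 2 := 010011101
3. -> 101010010
4. -> 010101001
5. -> 101010100

101010100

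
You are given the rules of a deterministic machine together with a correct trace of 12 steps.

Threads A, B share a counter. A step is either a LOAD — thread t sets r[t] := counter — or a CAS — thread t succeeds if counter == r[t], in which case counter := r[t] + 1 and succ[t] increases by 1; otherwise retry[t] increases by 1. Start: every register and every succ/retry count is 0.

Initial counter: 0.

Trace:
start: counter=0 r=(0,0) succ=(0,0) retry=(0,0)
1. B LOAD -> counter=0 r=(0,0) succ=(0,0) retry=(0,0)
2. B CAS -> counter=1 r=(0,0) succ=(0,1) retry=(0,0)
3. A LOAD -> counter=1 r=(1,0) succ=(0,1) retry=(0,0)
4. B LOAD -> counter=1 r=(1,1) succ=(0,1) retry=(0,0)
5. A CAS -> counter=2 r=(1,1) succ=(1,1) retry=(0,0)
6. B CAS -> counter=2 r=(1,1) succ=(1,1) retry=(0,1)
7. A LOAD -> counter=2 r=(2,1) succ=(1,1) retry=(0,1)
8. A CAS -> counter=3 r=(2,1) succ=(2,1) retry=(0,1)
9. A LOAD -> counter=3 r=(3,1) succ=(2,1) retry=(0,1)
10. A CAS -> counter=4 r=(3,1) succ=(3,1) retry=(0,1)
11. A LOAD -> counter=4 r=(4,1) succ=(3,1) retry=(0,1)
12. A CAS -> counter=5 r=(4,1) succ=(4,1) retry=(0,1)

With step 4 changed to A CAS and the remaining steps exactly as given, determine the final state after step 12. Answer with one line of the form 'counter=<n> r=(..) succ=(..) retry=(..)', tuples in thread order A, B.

counter=5 r=(4,0) succ=(4,1) retry=(1,1)

(re-executing from step 4 with the substitution; state before step 4: counter=1 r=(1,0) succ=(0,1) retry=(0,0))
4. A CAS -> counter=2 r=(1,0) succ=(1,1) retry=(0,0)
5. A CAS -> counter=2 r=(1,0) succ=(1,1) retry=(1,0)
6. B CAS -> counter=2 r=(1,0) succ=(1,1) retry=(1,1)
7. A LOAD -> counter=2 r=(2,0) succ=(1,1) retry=(1,1)
8. A CAS -> counter=3 r=(2,0) succ=(2,1) retry=(1,1)
9. A LOAD -> counter=3 r=(3,0) succ=(2,1) retry=(1,1)
10. A CAS -> counter=4 r=(3,0) succ=(3,1) retry=(1,1)
11. A LOAD -> counter=4 r=(4,0) succ=(3,1) retry=(1,1)
12. A CAS -> counter=5 r=(4,0) succ=(4,1) retry=(1,1)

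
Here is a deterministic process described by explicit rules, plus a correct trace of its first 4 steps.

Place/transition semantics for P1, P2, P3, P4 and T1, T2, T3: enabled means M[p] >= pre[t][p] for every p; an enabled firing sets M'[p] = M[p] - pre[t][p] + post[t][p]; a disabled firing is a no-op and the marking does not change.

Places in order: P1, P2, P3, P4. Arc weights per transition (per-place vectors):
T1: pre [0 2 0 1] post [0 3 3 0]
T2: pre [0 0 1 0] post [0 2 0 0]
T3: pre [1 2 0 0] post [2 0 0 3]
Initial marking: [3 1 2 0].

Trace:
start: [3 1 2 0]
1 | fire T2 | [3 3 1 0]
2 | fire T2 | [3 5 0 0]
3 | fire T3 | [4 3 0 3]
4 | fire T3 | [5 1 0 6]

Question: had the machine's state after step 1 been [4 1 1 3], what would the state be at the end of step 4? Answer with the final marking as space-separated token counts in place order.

state after step 1 := [4 1 1 3]
2 | fire T2 | [4 3 0 3]
3 | fire T3 | [5 1 0 6]
4 | fire T3 | [5 1 0 6]

5 1 0 6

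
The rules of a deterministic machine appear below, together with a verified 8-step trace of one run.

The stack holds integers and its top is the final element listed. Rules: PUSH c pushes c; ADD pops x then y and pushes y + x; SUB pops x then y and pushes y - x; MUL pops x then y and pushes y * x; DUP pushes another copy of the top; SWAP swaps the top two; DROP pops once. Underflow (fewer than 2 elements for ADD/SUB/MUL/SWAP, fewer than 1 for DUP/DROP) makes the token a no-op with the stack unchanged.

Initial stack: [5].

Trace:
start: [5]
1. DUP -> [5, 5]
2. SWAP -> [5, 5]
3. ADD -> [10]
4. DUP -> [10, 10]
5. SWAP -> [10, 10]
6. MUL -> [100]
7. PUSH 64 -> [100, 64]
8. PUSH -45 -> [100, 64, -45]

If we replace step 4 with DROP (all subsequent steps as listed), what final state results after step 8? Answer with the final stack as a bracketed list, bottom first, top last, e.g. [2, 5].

(re-executing from step 4 with the substitution; state before step 4: [10])
4. DROP -> []
5. SWAP -> []
6. MUL -> []
7. PUSH 64 -> [64]
8. PUSH -45 -> [64, -45]

[64, -45]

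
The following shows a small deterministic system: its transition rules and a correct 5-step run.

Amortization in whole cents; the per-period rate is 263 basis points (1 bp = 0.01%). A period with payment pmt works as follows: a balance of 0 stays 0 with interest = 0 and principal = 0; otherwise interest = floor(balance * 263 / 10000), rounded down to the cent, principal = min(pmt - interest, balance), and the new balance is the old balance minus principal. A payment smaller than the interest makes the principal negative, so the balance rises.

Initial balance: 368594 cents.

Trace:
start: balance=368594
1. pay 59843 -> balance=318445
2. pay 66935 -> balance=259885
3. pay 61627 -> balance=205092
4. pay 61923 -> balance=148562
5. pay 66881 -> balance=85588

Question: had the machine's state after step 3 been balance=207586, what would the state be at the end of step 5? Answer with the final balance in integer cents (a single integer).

state after step 3 := balance=207586
4. pay 61923 -> balance=151122
5. pay 66881 -> balance=88215

88215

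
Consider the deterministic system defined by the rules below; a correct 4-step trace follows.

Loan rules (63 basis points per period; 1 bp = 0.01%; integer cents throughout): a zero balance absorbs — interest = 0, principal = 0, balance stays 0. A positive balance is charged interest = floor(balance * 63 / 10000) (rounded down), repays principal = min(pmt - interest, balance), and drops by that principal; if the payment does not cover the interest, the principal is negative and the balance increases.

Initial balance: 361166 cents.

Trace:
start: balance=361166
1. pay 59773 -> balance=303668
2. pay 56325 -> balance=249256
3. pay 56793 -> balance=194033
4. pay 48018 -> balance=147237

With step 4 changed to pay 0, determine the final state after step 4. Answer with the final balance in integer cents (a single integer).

195255

(re-executing from step 4 with the substitution; state before step 4: balance=194033)
4. pay 0 -> balance=195255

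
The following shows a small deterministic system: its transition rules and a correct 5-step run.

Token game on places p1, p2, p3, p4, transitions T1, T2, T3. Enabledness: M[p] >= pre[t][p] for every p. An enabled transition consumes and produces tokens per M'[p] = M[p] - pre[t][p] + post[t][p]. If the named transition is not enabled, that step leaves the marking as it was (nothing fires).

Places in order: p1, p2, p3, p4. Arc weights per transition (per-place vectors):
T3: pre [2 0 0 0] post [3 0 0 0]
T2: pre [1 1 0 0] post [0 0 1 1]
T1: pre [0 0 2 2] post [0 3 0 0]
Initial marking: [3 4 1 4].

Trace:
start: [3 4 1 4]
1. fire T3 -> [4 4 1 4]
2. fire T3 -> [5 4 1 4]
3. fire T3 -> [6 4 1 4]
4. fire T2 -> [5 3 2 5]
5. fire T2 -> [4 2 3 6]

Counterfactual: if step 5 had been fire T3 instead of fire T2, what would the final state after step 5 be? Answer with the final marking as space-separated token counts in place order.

(re-executing from step 5 with the substitution; state before step 5: [5 3 2 5])
5. fire T3 -> [6 3 2 5]

6 3 2 5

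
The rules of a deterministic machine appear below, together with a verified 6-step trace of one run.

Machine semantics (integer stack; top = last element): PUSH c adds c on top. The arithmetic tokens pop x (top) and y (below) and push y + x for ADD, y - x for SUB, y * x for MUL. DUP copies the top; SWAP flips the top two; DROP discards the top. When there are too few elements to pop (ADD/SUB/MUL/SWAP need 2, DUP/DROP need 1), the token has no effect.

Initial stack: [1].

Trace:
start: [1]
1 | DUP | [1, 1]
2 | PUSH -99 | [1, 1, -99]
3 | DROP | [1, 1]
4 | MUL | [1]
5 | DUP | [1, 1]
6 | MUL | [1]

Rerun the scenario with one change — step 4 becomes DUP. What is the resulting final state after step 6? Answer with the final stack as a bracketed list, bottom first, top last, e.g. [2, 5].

(re-executing from step 4 with the substitution; state before step 4: [1, 1])
4 | DUP | [1, 1, 1]
5 | DUP | [1, 1, 1, 1]
6 | MUL | [1, 1, 1]

[1, 1, 1]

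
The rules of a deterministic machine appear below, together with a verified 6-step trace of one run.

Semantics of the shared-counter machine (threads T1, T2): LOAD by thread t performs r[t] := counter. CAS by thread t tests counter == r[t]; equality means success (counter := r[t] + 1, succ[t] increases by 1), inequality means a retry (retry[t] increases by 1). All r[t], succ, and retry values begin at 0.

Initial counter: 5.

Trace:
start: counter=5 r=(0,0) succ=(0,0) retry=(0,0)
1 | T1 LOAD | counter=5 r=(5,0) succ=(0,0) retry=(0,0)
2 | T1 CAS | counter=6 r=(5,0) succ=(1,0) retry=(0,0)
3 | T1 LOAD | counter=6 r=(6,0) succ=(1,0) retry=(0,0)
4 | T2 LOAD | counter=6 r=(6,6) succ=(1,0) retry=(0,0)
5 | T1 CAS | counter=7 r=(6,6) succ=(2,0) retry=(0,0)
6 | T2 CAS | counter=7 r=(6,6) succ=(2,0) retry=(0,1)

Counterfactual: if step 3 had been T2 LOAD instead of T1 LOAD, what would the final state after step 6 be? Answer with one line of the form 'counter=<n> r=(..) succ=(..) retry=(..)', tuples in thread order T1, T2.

counter=7 r=(5,6) succ=(1,1) retry=(1,0)

(re-executing from step 3 with the substitution; state before step 3: counter=6 r=(5,0) succ=(1,0) retry=(0,0))
3 | T2 LOAD | counter=6 r=(5,6) succ=(1,0) retry=(0,0)
4 | T2 LOAD | counter=6 r=(5,6) succ=(1,0) retry=(0,0)
5 | T1 CAS | counter=6 r=(5,6) succ=(1,0) retry=(1,0)
6 | T2 CAS | counter=7 r=(5,6) succ=(1,1) retry=(1,0)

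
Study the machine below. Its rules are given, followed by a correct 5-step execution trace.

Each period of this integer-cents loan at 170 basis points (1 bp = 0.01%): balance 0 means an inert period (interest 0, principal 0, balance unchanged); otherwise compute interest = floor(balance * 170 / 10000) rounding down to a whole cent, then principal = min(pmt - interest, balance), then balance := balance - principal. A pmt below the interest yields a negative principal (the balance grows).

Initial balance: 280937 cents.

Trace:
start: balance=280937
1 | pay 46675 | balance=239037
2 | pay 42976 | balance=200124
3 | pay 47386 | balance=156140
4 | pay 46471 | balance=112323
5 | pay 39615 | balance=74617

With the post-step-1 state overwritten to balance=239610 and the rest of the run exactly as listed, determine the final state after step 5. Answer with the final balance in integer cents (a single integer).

state after step 1 := balance=239610
2 | pay 42976 | balance=200707
3 | pay 47386 | balance=156733
4 | pay 46471 | balance=112926
5 | pay 39615 | balance=75230

75230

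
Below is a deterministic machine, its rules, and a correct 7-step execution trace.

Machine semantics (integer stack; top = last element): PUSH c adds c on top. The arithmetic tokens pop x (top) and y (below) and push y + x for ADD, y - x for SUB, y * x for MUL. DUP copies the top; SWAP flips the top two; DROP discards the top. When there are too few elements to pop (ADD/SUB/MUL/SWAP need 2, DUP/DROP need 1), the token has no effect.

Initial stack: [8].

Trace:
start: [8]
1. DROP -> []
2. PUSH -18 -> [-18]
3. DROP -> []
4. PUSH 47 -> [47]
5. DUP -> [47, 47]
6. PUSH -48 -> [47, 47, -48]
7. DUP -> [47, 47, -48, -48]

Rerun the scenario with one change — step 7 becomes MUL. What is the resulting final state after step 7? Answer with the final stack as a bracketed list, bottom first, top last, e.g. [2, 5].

(re-executing from step 7 with the substitution; state before step 7: [47, 47, -48])
7. MUL -> [47, -2256]

[47, -2256]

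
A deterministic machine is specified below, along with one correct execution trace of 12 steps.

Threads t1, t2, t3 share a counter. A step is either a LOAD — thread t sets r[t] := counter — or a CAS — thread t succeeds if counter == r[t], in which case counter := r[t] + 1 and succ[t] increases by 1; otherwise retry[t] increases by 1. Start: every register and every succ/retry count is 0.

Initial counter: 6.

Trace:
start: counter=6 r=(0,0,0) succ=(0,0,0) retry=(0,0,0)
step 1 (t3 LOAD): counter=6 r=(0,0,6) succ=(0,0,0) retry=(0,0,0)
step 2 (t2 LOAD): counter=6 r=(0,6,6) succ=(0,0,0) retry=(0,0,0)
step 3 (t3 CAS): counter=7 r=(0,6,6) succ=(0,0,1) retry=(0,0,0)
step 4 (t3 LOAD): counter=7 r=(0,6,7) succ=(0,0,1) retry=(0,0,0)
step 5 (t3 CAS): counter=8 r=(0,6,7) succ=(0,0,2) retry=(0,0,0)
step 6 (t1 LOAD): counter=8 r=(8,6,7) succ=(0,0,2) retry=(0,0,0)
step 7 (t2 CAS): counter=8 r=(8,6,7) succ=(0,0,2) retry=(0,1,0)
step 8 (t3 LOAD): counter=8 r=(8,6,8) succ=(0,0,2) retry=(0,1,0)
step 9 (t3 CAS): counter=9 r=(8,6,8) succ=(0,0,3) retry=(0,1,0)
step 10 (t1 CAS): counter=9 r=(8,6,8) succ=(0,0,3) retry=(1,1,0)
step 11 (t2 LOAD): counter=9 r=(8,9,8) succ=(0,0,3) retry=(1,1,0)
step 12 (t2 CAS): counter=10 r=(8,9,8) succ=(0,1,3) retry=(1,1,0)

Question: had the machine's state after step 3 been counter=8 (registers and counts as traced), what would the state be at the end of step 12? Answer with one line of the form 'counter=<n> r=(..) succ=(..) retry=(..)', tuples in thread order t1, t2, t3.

state after step 3 := counter=8 r=(0,6,6) succ=(0,0,1) retry=(0,0,0)
step 4 (t3 LOAD): counter=8 r=(0,6,8) succ=(0,0,1) retry=(0,0,0)
step 5 (t3 CAS): counter=9 r=(0,6,8) succ=(0,0,2) retry=(0,0,0)
step 6 (t1 LOAD): counter=9 r=(9,6,8) succ=(0,0,2) retry=(0,0,0)
step 7 (t2 CAS): counter=9 r=(9,6,8) succ=(0,0,2) retry=(0,1,0)
step 8 (t3 LOAD): counter=9 r=(9,6,9) succ=(0,0,2) retry=(0,1,0)
step 9 (t3 CAS): counter=10 r=(9,6,9) succ=(0,0,3) retry=(0,1,0)
step 10 (t1 CAS): counter=10 r=(9,6,9) succ=(0,0,3) retry=(1,1,0)
step 11 (t2 LOAD): counter=10 r=(9,10,9) succ=(0,0,3) retry=(1,1,0)
step 12 (t2 CAS): counter=11 r=(9,10,9) succ=(0,1,3) retry=(1,1,0)

counter=11 r=(9,10,9) succ=(0,1,3) retry=(1,1,0)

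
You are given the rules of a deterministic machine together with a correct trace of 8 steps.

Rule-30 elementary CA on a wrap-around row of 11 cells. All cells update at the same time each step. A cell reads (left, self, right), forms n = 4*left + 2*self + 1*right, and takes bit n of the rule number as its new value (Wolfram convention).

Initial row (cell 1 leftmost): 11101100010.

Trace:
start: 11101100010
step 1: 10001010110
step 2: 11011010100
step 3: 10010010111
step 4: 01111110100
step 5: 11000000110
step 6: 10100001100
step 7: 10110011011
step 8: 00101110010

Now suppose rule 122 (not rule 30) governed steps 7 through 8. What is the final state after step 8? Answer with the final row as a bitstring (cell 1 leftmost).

10101110001

(re-executing steps 7..8 under rule 122; state before step 7: 10100001100)
step 7: 01010011111
step 8: 10101110001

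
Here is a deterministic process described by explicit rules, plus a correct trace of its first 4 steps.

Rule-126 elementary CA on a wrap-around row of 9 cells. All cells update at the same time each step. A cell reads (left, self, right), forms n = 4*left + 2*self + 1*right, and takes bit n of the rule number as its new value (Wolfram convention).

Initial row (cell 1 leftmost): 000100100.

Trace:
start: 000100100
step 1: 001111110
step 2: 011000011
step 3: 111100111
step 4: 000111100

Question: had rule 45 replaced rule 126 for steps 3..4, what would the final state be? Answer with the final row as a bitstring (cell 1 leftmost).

100010111

(re-executing steps 3..4 under rule 45; state before step 3: 011000011)
step 3: 110011010
step 4: 100010111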